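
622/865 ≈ 0.719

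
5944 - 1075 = 4869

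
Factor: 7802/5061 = 2^1*3^(-1)*7^(-1)*47^1*83^1*241^(-1) 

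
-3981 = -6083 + 2102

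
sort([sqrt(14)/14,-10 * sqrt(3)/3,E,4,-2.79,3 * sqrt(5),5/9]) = [-10 * sqrt(3)/3,-2.79,sqrt(14)/14,5/9,E,4,3 * sqrt(5)]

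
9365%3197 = 2971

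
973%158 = 25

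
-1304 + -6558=-7862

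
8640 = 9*960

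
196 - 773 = -577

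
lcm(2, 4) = 4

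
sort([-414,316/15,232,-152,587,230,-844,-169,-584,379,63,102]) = [-844,-584,-414,-169,-152,316/15,63,102,230,232,379,587]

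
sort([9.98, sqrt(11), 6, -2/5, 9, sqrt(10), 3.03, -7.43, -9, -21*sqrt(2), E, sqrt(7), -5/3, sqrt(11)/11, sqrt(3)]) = [-21*sqrt(2), -9, -7.43, -5/3, -2/5, sqrt(11)/11, sqrt(3), sqrt(7), E, 3.03, sqrt(10), sqrt(11), 6, 9, 9.98]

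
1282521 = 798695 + 483826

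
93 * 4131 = 384183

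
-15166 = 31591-46757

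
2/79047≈0.0000253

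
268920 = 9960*27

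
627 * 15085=9458295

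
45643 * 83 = 3788369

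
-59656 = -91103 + 31447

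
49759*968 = 48166712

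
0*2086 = 0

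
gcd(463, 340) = 1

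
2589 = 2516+73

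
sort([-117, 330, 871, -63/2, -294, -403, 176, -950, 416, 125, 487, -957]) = [-957, -950, -403, -294, -117, -63/2, 125, 176, 330, 416, 487, 871]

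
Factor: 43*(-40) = -1*2^3*5^1*43^1 = -1720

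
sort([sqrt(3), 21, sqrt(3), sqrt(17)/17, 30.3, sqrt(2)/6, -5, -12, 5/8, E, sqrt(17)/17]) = [-12, -5, sqrt(2)/6, sqrt(17)/17, sqrt(17)/17, 5/8, sqrt(3), sqrt(3), E, 21, 30.3]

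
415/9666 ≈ 0.0429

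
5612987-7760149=-2147162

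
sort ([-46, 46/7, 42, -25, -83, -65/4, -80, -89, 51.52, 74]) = [-89, -83, -80, -46, -25, -65/4, 46/7, 42, 51.52, 74]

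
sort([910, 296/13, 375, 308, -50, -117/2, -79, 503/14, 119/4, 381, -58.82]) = [-79, -58.82, -117/2, -50, 296/13, 119/4, 503/14, 308, 375, 381, 910]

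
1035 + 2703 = 3738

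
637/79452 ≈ 0.00802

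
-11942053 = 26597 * (-449)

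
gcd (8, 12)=4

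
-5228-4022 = -9250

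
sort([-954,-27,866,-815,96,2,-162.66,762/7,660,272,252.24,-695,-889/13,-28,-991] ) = [-991,-954,-815,-695,-162.66,-889/13,-28,-27,2,96,762/7,252.24,272,660,866] 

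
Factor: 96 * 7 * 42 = 2^6 * 3^2 * 7^2 = 28224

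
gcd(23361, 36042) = 3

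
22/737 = 2/67 ≈ 0.0299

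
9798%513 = 51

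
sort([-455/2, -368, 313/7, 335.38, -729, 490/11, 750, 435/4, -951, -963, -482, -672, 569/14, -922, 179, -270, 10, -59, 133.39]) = [-963, -951, -922, -729, -672, -482, -368, -270, -455/2, -59, 10, 569/14, 490/11, 313/7, 435/4, 133.39, 179, 335.38, 750]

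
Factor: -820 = -1*2^2*5^1*41^1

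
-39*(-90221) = 3518619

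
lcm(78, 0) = 0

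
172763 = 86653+86110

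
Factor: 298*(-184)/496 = -1*23^1*31^(-1)*149^1 = -3427/31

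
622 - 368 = 254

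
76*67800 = 5152800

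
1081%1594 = 1081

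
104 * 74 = 7696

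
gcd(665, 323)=19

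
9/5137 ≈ 0.00175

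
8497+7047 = 15544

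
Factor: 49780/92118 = 2^1*3^(-1)*5^1*13^(-1)*19^1*131^1*1181^(-1) = 24890/46059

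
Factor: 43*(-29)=-1*29^1*43^1=-1247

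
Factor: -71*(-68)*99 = 2^2*3^2*11^1*17^1*71^1 = 477972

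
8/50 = 4/25 = 0.16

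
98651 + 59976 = 158627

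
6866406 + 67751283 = 74617689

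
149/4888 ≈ 0.0305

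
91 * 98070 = 8924370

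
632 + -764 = -132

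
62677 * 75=4700775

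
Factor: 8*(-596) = -1*2^5*149^1 = -4768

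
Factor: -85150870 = -1 * 2^1 * 5^1 * 7^1 * 1216441^1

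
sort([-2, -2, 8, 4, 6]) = [-2, -2, 4, 6, 8]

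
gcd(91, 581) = 7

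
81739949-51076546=30663403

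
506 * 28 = 14168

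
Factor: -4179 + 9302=47^1*109^1=5123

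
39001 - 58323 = -19322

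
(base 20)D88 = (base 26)7OC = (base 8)12370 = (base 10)5368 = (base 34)4LU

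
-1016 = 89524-90540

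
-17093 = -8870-8223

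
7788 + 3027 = 10815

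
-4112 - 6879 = -10991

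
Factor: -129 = -1*3^1*43^1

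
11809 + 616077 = 627886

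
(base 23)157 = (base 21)1a0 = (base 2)1010001011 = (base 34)j5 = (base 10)651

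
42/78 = 7/13 ≈ 0.538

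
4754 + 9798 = 14552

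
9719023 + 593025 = 10312048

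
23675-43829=-20154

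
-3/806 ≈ -0.00372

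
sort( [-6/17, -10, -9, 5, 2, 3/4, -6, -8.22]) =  [-10, -9, -8.22, -6, -6/17, 3/4, 2, 5]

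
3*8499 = 25497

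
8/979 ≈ 0.00817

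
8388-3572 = 4816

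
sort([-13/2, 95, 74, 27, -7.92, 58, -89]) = [-89, -7.92, -13/2, 27, 58, 74, 95]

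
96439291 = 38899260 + 57540031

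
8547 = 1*8547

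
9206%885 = 356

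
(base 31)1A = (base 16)29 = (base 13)32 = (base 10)41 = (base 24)1H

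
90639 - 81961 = 8678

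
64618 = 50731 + 13887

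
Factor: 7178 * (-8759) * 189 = -1 * 2^1 * 3^3 * 7^1 * 19^1 * 37^1 * 97^1 * 461^1 = -11882827278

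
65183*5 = 325915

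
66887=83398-16511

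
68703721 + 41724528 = 110428249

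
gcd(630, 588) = 42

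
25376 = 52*488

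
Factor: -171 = -1*3^2*19^1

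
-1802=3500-5302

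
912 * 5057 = 4611984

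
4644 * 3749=17410356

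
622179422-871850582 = -249671160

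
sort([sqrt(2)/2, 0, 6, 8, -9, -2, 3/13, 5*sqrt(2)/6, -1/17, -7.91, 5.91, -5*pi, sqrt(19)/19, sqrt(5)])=[-5*pi, -9, -7.91, -2, -1/17, 0, sqrt(19)/19, 3/13, sqrt(2)/2, 5*sqrt(2)/6, sqrt(5), 5.91, 6, 8]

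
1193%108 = 5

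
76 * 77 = 5852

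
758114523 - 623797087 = 134317436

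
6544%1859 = 967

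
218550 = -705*(-310) 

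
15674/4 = 7837/2 = 3918.50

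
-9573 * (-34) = 325482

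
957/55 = 87/5 = 17.40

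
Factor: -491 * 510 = -1 * 2^1 * 3^1 * 5^1 * 17^1 * 491^1 = -250410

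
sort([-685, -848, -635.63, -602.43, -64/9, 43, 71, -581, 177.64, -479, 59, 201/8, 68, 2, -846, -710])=[-848, -846, -710, -685, -635.63, -602.43, -581, -479, -64/9, 2, 201/8, 43, 59, 68, 71, 177.64]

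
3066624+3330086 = 6396710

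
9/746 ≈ 0.0121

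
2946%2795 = 151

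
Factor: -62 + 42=-1*2^2*5^1=-20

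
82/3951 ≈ 0.0208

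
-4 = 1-5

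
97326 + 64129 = 161455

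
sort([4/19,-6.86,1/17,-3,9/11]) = [-6.86,-3,1/17,4/19,9/11]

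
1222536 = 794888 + 427648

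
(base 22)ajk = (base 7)21250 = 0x149e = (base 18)g54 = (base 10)5278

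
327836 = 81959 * 4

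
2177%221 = 188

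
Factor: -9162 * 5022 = -1 * 2^2 * 3^6 * 31^1 * 509^1 = -46011564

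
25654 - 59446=-33792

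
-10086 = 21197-31283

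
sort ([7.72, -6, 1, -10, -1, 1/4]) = [-10, -6, -1, 1/4, 1, 7.72]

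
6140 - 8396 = -2256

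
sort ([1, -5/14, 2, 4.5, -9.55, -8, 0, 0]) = [-9.55, -8, -5/14, 0, 0, 1, 2, 4.5]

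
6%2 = 0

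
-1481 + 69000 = 67519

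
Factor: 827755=5^1*165551^1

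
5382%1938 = 1506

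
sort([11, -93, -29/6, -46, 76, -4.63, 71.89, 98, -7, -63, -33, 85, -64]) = [-93, -64, -63, -46, -33, -7, -29/6, -4.63, 11, 71.89, 76, 85, 98]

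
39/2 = 19 + 1/2 = 19.50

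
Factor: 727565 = 5^1*145513^1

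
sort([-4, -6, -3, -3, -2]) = [-6, -4, -3, -3, -2]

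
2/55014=1/27507 ≈ 0.0000364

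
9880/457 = 21 + 283/457 ≈ 21.62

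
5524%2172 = 1180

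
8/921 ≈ 0.00869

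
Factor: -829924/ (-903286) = 2^1*79^ (-1)*5717^ (-1)*207481^1 = 414962/451643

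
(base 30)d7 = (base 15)1b7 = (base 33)c1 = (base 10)397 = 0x18d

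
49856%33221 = 16635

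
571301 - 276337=294964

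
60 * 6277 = 376620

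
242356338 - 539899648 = -297543310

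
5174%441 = 323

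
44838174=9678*4633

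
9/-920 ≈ -0.00978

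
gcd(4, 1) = 1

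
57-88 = -31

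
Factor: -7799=-1*11^1*709^1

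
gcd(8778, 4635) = 3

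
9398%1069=846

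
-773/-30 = 25 + 23/30 ≈ 25.77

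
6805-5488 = 1317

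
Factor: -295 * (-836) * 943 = 2^2 * 5^1 * 11^1 * 19^1 * 23^1 * 41^1 * 59^1 = 232562660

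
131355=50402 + 80953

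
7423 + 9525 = 16948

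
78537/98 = 801 + 39/98 ≈ 801.40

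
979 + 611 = 1590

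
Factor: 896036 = 2^2 * 17^1 * 13177^1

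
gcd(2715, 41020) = 5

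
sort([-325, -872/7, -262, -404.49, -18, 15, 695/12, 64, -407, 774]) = [-407, -404.49, -325, -262, -872/7, -18, 15, 695/12, 64, 774]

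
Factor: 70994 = 2^1 * 7^1 * 11^1 * 461^1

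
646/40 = 16 + 3/20 = 16.15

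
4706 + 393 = 5099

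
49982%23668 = 2646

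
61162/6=30581/3 ≈ 10193.67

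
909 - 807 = 102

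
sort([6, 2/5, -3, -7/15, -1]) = [-3, -1, -7/15, 2/5, 6]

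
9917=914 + 9003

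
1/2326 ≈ 0.000430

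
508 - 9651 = -9143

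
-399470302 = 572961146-972431448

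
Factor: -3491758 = -1 * 2^1 * 1745879^1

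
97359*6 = 584154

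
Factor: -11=-1*11^1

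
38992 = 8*4874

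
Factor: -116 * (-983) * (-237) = -1 * 2^2 * 3^1 * 29^1 * 79^1 * 983^1 = -27024636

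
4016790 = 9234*435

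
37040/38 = 974 + 14/19 ≈ 974.74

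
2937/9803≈0.300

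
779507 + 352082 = 1131589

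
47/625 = 0.0752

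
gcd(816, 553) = 1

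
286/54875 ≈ 0.00521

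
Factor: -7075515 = -1 * 3^1 * 5^1 * 569^1 * 829^1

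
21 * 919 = 19299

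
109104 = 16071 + 93033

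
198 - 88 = 110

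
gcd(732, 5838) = 6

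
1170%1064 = 106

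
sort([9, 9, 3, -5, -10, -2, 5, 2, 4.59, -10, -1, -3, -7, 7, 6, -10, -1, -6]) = [-10, -10, -10, -7, -6, -5, -3, -2, -1, -1, 2, 3, 4.59, 5, 6, 7, 9, 9]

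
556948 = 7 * 79564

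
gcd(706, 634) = 2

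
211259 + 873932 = 1085191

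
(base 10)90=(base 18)50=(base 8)132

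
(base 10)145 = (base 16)91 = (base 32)4h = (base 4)2101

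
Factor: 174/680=2^(-2) * 3^1 * 5^(-1) * 17^(-1) * 29^1=87/340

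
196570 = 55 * 3574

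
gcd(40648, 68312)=8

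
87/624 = 29/208 ≈ 0.139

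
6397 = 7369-972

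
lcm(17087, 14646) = 102522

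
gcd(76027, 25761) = 1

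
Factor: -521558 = -1 * 2^1 * 79^1 * 3301^1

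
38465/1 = 38465 = 38465.00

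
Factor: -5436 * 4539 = -1 * 2^2 * 3^3 * 17^1 * 89^1 * 151^1 = -24674004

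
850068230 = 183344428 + 666723802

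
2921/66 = 44 + 17/66 ≈ 44.26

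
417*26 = 10842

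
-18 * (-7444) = 133992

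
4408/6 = 2204/3 ≈ 734.67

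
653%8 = 5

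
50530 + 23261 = 73791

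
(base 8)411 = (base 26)a5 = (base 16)109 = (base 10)265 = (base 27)9m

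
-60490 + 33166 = -27324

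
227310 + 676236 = 903546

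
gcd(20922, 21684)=6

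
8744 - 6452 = 2292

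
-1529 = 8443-9972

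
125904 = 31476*4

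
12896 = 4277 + 8619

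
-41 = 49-90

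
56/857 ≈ 0.0653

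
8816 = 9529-713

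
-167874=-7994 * 21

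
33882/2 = 16941 = 16941.00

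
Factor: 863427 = 3^1 * 449^1 * 641^1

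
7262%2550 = 2162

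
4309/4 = 1077 + 1/4 = 1077.25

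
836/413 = 2 + 10/413 ≈ 2.02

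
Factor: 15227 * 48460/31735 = 2^2 * 11^ (-1) * 577^ (-1) * 2423^1 * 15227^1 = 147580084/6347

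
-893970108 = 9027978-902998086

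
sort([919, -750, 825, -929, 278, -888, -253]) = [-929, -888, -750, -253, 278, 825, 919]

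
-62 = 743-805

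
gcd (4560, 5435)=5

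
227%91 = 45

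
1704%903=801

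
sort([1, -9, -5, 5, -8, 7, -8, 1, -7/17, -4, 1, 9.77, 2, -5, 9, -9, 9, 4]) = [-9, -9, -8, -8, -5, -5, -4, -7/17, 1, 1, 1, 2, 4, 5, 7, 9, 9, 9.77]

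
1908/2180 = 477/545 ≈ 0.875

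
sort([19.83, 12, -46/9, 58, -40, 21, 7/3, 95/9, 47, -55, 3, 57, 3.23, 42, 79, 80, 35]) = [-55, -40, -46/9, 7/3, 3, 3.23, 95/9, 12, 19.83, 21, 35, 42, 47, 57, 58, 79, 80]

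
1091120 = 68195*16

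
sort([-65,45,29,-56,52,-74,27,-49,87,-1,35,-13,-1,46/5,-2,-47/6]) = [-74,-65,-56,-49,-13,-47/6,-2,-1,-1,46/5,27,29,35,45,52,87]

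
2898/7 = 414 = 414.00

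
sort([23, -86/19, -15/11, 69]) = [-86/19, -15/11, 23, 69]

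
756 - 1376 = -620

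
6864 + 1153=8017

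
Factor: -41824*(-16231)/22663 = 2^5*131^(-1)*173^(-1)*1307^1*16231^1 = 678845344/22663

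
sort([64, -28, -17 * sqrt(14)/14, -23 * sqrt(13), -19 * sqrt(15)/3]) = [-23 * sqrt(13), -28, -19 * sqrt(15)/3, -17 * sqrt(14)/14, 64]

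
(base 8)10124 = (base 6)31204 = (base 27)5jm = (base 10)4180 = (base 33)3rm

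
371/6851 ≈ 0.0542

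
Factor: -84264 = -1 * 2^3 * 3^1 * 3511^1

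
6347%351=29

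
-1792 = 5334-7126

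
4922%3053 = 1869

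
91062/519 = 175 + 79/173≈175.46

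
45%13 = 6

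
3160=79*40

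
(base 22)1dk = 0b1100010110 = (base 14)406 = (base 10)790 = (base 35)mk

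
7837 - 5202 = 2635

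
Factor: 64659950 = 2^1 * 5^2 * 1293199^1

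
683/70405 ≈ 0.00970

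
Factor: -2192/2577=-1 * 2^4 * 3^(-1) * 137^1 * 859^(-1)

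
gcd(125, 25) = 25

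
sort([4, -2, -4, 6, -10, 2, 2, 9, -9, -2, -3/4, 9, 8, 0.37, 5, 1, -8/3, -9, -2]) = [-10, -9, -9, -4, -8/3, -2, -2, -2, -3/4, 0.37, 1, 2, 2, 4, 5, 6, 8, 9, 9]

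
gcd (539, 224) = 7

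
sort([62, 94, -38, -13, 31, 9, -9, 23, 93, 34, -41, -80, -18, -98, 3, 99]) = [-98, -80, -41, -38, -18, -13, -9, 3, 9, 23, 31, 34, 62, 93, 94, 99]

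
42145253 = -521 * (-80893)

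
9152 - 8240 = 912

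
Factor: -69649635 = -1 * 3^1 * 5^1 * 11^1 * 23^1 * 18353^1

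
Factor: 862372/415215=2^2*3^(-2)*5^(-1)*7^1*19^1*1621^1*9227^(-1)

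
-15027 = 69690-84717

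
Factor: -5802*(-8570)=2^2*3^1*5^1*857^1*967^1=49723140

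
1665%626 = 413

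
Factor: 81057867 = 3^1 * 11^1 * 379^1 * 6481^1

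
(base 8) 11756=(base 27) 6qq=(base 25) 842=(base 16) 13ee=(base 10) 5102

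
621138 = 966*643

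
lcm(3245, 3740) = 220660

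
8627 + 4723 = 13350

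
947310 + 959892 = 1907202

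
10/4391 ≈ 0.00228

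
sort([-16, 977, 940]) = [-16, 940, 977]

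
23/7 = 3 + 2/7 ≈ 3.29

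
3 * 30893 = 92679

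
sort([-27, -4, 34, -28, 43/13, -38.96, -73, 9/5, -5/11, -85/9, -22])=[-73, -38.96, -28, -27, -22, -85/9, -4, -5/11, 9/5, 43/13, 34]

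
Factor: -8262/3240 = -1*2^(-2)*3^1*5^(-1)*17^1 = -51/20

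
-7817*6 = -46902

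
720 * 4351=3132720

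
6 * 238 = 1428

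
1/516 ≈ 0.00194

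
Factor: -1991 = -1 * 11^1 * 181^1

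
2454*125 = 306750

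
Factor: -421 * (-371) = 7^1 * 53^1 * 421^1 = 156191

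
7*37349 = 261443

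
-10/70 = -1/7 ≈ -0.143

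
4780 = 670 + 4110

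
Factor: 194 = 2^1 * 97^1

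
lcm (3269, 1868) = 13076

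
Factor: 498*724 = 2^3*3^1*83^1*181^1 = 360552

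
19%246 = 19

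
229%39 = 34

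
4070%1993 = 84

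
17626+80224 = 97850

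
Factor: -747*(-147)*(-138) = -1*2^1*3^4*7^2*23^1*83^1 = -15153642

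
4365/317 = 13 + 244/317 ≈ 13.77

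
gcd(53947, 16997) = 739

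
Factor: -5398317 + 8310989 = 2^5*7^1*13003^1 = 2912672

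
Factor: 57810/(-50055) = -1 * 2^1 * 41^1 * 71^(-1) = -82/71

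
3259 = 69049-65790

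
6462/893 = 7 + 211/893≈7.24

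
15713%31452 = 15713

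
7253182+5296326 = 12549508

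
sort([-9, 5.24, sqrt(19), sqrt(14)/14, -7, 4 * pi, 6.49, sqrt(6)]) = [-9, -7, sqrt(14)/14, sqrt(6), sqrt(19), 5.24, 6.49, 4 * pi]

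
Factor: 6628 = 2^2 * 1657^1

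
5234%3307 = 1927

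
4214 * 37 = 155918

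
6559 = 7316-757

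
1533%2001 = 1533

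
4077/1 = 4077 = 4077.00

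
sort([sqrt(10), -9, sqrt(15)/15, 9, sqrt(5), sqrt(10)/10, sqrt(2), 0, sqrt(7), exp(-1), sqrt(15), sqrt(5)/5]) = [-9, 0, sqrt(15)/15, sqrt(10)/10, exp(-1), sqrt(5)/5, sqrt(2), sqrt(5), sqrt(7), sqrt(10), sqrt(15), 9]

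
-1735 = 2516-4251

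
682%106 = 46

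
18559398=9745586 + 8813812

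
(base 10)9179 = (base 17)1ecg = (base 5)243204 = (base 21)kh2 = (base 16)23db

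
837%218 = 183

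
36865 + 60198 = 97063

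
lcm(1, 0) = 0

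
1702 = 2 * 851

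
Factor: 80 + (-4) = 2^2 * 19^1 = 76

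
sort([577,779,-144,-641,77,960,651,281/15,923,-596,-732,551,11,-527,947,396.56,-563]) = [-732,-641,-596,-563,-527,-144,11,281/15,77,396.56,551,577,651,779,923,947,960]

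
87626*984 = 86223984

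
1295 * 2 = 2590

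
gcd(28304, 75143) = 1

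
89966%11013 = 1862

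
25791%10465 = 4861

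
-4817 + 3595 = -1222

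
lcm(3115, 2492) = 12460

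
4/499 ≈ 0.00802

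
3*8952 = 26856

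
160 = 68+92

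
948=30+918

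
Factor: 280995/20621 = 3^1*5^1*11^1*13^1*17^(-1)*131^1*1213^(-1)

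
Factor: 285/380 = 2^ (-2) * 3^1 = 3/4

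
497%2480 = 497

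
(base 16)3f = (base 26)2b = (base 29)25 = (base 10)63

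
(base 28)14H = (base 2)1110010001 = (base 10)913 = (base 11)760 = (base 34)QT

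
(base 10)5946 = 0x173a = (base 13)2925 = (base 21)da3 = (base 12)3536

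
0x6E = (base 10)110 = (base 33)3B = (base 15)75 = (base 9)132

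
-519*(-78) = 40482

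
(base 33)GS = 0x22C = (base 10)556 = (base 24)N4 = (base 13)33A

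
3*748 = 2244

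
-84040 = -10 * 8404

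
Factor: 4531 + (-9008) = -1*11^2*37^1 = -4477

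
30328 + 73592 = 103920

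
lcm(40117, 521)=40117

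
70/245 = 2/7 ≈ 0.286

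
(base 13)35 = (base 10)44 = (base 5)134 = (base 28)1g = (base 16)2c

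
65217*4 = 260868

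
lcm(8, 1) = 8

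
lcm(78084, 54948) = 1483596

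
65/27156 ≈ 0.00239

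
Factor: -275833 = -1 * 113^1 * 2441^1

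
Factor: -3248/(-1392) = 3^(-1)*7^1 = 7/3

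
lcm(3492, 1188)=115236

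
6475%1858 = 901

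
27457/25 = 1098 + 7/25 = 1098.28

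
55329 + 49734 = 105063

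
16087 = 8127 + 7960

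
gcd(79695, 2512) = 1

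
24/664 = 3/83 ≈ 0.0361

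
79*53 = 4187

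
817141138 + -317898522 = 499242616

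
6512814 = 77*84582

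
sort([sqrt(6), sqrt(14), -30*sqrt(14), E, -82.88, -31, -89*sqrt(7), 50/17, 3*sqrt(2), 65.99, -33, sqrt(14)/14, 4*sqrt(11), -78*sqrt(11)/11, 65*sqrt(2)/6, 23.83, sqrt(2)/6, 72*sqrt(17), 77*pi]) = [-89*sqrt(7), -30*sqrt(14), -82.88, -33, -31, -78*sqrt(11)/11, sqrt(2)/6, sqrt(14)/14, sqrt(6), E, 50/17, sqrt(14), 3*sqrt(2), 4*sqrt(11), 65*sqrt(2)/6, 23.83, 65.99, 77*pi, 72*sqrt(17)]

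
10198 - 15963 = -5765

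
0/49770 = 0 = 0.00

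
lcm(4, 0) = 0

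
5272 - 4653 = 619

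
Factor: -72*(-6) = 2^4*3^3 = 432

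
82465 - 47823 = 34642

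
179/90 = 1 + 89/90 ≈ 1.99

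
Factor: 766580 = 2^2 * 5^1 * 38329^1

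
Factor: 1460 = 2^2 * 5^1 * 73^1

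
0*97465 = 0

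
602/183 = 3+53/183 ≈ 3.29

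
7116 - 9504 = -2388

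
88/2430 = 44/1215 ≈ 0.0362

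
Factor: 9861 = 3^1 * 19^1 * 173^1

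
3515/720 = 4 + 127/144 ≈ 4.88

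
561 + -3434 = -2873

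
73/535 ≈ 0.136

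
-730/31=-23 - 17/31 ≈ -23.55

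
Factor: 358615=5^1 * 17^1 * 4219^1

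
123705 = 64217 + 59488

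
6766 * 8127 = 54987282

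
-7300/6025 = -292/241 ≈ -1.21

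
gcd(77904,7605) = 9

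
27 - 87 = -60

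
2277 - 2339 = -62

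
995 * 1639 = 1630805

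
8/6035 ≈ 0.00133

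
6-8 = -2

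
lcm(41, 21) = 861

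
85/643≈0.132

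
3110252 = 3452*901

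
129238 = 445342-316104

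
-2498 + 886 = -1612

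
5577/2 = 2788 + 1/2 = 2788.50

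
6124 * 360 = 2204640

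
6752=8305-1553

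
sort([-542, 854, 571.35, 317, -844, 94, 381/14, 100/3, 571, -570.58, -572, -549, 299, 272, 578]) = [-844, -572, -570.58, -549, -542, 381/14, 100/3, 94, 272, 299, 317, 571, 571.35, 578, 854]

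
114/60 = 1 + 9/10 = 1.90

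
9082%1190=752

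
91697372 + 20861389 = 112558761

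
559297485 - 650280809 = -90983324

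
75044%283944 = 75044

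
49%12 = 1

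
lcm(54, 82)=2214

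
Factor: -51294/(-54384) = 2^(-3) * 11^(-1) * 83^1 = 83/88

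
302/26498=151/13249 ≈ 0.0114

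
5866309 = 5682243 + 184066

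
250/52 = 4 + 21/26 ≈ 4.81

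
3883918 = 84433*46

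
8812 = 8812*1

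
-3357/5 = -671 - 2/5 = -671.40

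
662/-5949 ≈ -0.111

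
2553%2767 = 2553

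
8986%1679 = 591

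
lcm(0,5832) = 0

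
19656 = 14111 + 5545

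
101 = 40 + 61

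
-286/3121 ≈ -0.0916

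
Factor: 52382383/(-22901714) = -1 * 2^(-1) * 11^(-1) * 43^(-2) * 59^1 * 563^(-1) * 887837^1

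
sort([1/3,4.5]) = [1/3,4.5]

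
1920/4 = 480 = 480.00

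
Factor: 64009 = 11^2*23^2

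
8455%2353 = 1396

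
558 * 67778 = 37820124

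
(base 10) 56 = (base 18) 32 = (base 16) 38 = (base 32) 1o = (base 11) 51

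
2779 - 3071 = -292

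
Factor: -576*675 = -1*2^6*3^5*5^2 = -388800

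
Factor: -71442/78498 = -1 * 3^4 * 89^ (-1) = -81/89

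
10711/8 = 1338 + 7/8 ≈ 1338.88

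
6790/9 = 754 + 4/9 ≈ 754.44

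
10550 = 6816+3734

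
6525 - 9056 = -2531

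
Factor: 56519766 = 2^1 * 3^2 * 97^1 * 32371^1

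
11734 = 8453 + 3281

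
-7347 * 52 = -382044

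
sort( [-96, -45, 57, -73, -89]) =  [-96, -89, -73, -45, 57]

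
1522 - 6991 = -5469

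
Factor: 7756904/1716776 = 53^(-1)*251^1*3863^1*4049^(-1) = 969613/214597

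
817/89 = 9 + 16/89 ≈ 9.18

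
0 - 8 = -8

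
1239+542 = 1781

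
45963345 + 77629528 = 123592873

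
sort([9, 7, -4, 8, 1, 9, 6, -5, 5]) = [-5, -4, 1, 5, 6, 7, 8, 9, 9]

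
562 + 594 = 1156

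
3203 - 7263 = -4060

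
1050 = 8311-7261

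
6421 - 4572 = 1849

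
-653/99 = -6 - 59/99 ≈ -6.60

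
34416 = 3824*9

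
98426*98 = 9645748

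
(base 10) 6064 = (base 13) 29b6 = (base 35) 4x9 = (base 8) 13660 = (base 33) 5ip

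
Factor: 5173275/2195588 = 2^(-2) * 3^1 * 5^2 * 23^1 * 2999^1 * 548897^(-1)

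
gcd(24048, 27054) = 3006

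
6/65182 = 3/32591 ≈ 0.0000920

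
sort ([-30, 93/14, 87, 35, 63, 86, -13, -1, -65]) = [-65, -30, -13, -1, 93/14, 35, 63, 86, 87]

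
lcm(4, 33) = 132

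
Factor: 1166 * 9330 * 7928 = 2^5 * 3^1 * 5^1 * 11^1 * 53^1 * 311^1 * 991^1 = 86246967840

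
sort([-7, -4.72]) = [-7, -4.72]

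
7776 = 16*486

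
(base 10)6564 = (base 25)ace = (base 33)60u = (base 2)1100110100100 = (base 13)2cac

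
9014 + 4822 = 13836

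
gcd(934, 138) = 2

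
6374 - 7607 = -1233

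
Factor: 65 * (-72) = -1 * 2^3 * 3^2 * 5^1 * 13^1 = -4680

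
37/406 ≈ 0.0911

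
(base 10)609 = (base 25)o9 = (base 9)746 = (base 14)317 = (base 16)261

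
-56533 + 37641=-18892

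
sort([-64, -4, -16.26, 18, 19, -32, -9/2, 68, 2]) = [-64, -32, -16.26, -9/2, -4, 2, 18, 19, 68]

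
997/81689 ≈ 0.0122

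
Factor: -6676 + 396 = -1 * 2^3 * 5^1 * 157^1 = -6280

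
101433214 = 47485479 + 53947735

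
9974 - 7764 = 2210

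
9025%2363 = 1936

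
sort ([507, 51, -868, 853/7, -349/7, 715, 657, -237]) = [-868, -237, -349/7, 51, 853/7, 507, 657, 715]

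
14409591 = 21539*669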